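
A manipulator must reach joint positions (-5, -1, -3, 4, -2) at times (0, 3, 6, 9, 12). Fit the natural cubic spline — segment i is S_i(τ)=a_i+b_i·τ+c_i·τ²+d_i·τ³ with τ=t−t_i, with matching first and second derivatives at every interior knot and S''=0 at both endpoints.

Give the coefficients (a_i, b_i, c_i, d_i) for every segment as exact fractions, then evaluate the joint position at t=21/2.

Δ: Δ0=4/3, Δ1=-2/3, Δ2=7/3, Δ3=-2
row 1: diag=12, rhs=-12; c'=1/4, d'=-1
row 2: denom=12−3·1/4=45/4; d'=(18−3·-1)/(45/4)=28/15
row 3: denom=12−3·4/15=56/5; d'=(-26−3·28/15)/(56/5)=-79/28
back: M3=-79/28
back: M2=28/15−4/15·-79/28=55/21
back: M1=-1−1/4·55/21=-139/84
M: M0=0, M1=-139/84, M2=55/21, M3=-79/28, M4=0
seg 0: a=-5, c=M0/2=0, d=(M1−M0)/(6·3)=-139/1512, b=Δ0−h0·(2M0+M1)/6=121/56
seg 1: a=-1, c=M1/2=-139/168, d=(M2−M1)/(6·3)=359/1512, b=Δ1−h1·(2M1+M2)/6=-9/28
seg 2: a=-3, c=M2/2=55/42, d=(M3−M2)/(6·3)=-457/1512, b=Δ2−h2·(2M2+M3)/6=9/8
seg 3: a=4, c=M3/2=-79/56, d=(M4−M3)/(6·3)=79/504, b=Δ3−h3·(2M3+M4)/6=23/28
t_q=21/2 → seg 3, τ=3/2; S=4+23/28·τ+-79/56·τ²+79/504·τ³=1159/448

  seg 0: a=-5 b=121/56 c=0 d=-139/1512
  seg 1: a=-1 b=-9/28 c=-139/168 d=359/1512
  seg 2: a=-3 b=9/8 c=55/42 d=-457/1512
  seg 3: a=4 b=23/28 c=-79/56 d=79/504
S(21/2) = 1159/448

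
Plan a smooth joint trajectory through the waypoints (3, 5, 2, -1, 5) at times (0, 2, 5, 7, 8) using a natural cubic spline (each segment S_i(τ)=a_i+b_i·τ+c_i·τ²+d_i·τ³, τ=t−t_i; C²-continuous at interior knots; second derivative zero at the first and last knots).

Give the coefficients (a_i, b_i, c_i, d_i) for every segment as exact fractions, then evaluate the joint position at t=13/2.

Δ: Δ0=1, Δ1=-1, Δ2=-3/2, Δ3=6
row 1: diag=10, rhs=-12; c'=3/10, d'=-6/5
row 2: denom=10−3·3/10=91/10; d'=(-3−3·-6/5)/(91/10)=6/91
row 3: denom=6−2·20/91=506/91; d'=(45−2·6/91)/(506/91)=4083/506
back: M3=4083/506
back: M2=6/91−20/91·4083/506=-432/253
back: M1=-6/5−3/10·-432/253=-174/253
M: M0=0, M1=-174/253, M2=-432/253, M3=4083/506, M4=0
seg 0: a=3, c=M0/2=0, d=(M1−M0)/(6·2)=-29/506, b=Δ0−h0·(2M0+M1)/6=311/253
seg 1: a=5, c=M1/2=-87/253, d=(M2−M1)/(6·3)=-43/759, b=Δ1−h1·(2M1+M2)/6=137/253
seg 2: a=2, c=M2/2=-216/253, d=(M3−M2)/(6·2)=1649/2024, b=Δ2−h2·(2M2+M3)/6=-772/253
seg 3: a=-1, c=M3/2=4083/1012, d=(M4−M3)/(6·1)=-1361/1012, b=Δ3−h3·(2M3+M4)/6=1675/506
t_q=13/2 → seg 2, τ=3/2; S=2+-772/253·τ+-216/253·τ²+1649/2024·τ³=-28309/16192

  seg 0: a=3 b=311/253 c=0 d=-29/506
  seg 1: a=5 b=137/253 c=-87/253 d=-43/759
  seg 2: a=2 b=-772/253 c=-216/253 d=1649/2024
  seg 3: a=-1 b=1675/506 c=4083/1012 d=-1361/1012
S(13/2) = -28309/16192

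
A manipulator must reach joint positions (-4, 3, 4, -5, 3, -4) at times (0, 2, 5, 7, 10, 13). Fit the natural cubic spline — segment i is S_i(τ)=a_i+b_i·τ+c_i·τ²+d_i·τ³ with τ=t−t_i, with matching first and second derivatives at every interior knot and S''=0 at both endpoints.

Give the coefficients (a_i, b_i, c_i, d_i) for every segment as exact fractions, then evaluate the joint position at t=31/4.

  seg 0: a=-4 b=7993/2138 c=0 d=-255/4276
  seg 1: a=3 b=6463/2138 c=-765/2138 d=-5183/28863
  seg 2: a=4 b=-8493/2138 c=-12661/6414 d=10969/12828
  seg 3: a=-5 b=-10309/6414 c=10123/3207 d=-33325/57726
  seg 4: a=3 b=5596/3207 c=-13079/6414 d=13079/57726
S(31/4) = -639477/136832

Δ: Δ0=7/2, Δ1=1/3, Δ2=-9/2, Δ3=8/3, Δ4=-7/3
row 1: diag=10, rhs=-19; c'=3/10, d'=-19/10
row 2: denom=10−3·3/10=91/10; d'=(-29−3·-19/10)/(91/10)=-233/91
row 3: denom=10−2·20/91=870/91; d'=(43−2·-233/91)/(870/91)=151/30
row 4: denom=12−3·91/290=3207/290; d'=(-30−3·151/30)/(3207/290)=-13079/3207
back: M4=-13079/3207
back: M3=151/30−91/290·-13079/3207=20246/3207
back: M2=-233/91−20/91·20246/3207=-12661/3207
back: M1=-19/10−3/10·-12661/3207=-765/1069
M: M0=0, M1=-765/1069, M2=-12661/3207, M3=20246/3207, M4=-13079/3207, M5=0
seg 0: a=-4, c=M0/2=0, d=(M1−M0)/(6·2)=-255/4276, b=Δ0−h0·(2M0+M1)/6=7993/2138
seg 1: a=3, c=M1/2=-765/2138, d=(M2−M1)/(6·3)=-5183/28863, b=Δ1−h1·(2M1+M2)/6=6463/2138
seg 2: a=4, c=M2/2=-12661/6414, d=(M3−M2)/(6·2)=10969/12828, b=Δ2−h2·(2M2+M3)/6=-8493/2138
seg 3: a=-5, c=M3/2=10123/3207, d=(M4−M3)/(6·3)=-33325/57726, b=Δ3−h3·(2M3+M4)/6=-10309/6414
seg 4: a=3, c=M4/2=-13079/6414, d=(M5−M4)/(6·3)=13079/57726, b=Δ4−h4·(2M4+M5)/6=5596/3207
t_q=31/4 → seg 3, τ=3/4; S=-5+-10309/6414·τ+10123/3207·τ²+-33325/57726·τ³=-639477/136832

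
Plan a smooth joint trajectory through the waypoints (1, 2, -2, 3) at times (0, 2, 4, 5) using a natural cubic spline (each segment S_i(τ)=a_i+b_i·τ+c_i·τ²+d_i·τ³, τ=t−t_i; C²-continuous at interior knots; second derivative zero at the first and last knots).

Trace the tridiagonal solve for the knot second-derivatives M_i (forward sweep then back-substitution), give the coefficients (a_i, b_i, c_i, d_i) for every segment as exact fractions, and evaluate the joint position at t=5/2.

  seg 0: a=1 b=20/11 c=0 d=-29/88
  seg 1: a=2 b=-47/22 c=-87/44 d=45/44
  seg 2: a=-2 b=49/22 c=183/44 d=-61/44
S(5/2) = 199/352

Δ: Δ0=1/2, Δ1=-2, Δ2=5
row 1: diag=8, rhs=-15; c'=1/4, d'=-15/8
row 2: denom=6−2·1/4=11/2; d'=(42−2·-15/8)/(11/2)=183/22
back: M2=183/22
back: M1=-15/8−1/4·183/22=-87/22
M: M0=0, M1=-87/22, M2=183/22, M3=0
seg 0: a=1, c=M0/2=0, d=(M1−M0)/(6·2)=-29/88, b=Δ0−h0·(2M0+M1)/6=20/11
seg 1: a=2, c=M1/2=-87/44, d=(M2−M1)/(6·2)=45/44, b=Δ1−h1·(2M1+M2)/6=-47/22
seg 2: a=-2, c=M2/2=183/44, d=(M3−M2)/(6·1)=-61/44, b=Δ2−h2·(2M2+M3)/6=49/22
t_q=5/2 → seg 1, τ=1/2; S=2+-47/22·τ+-87/44·τ²+45/44·τ³=199/352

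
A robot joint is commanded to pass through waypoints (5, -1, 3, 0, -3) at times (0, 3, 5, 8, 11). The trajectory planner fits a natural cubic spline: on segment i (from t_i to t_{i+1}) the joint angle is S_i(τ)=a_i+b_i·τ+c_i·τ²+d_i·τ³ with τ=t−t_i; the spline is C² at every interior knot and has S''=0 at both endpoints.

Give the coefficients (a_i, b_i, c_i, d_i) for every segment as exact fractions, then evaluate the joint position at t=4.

  seg 0: a=5 b=-204/59 c=0 d=86/531
  seg 1: a=-1 b=54/59 c=86/59 d=-27/59
  seg 2: a=3 b=74/59 c=-76/59 d=95/531
  seg 3: a=0 b=-97/59 c=19/59 d=-19/531
S(4) = 54/59

Δ: Δ0=-2, Δ1=2, Δ2=-1, Δ3=-1
row 1: diag=10, rhs=24; c'=1/5, d'=12/5
row 2: denom=10−2·1/5=48/5; d'=(-18−2·12/5)/(48/5)=-19/8
row 3: denom=12−3·5/16=177/16; d'=(0−3·-19/8)/(177/16)=38/59
back: M3=38/59
back: M2=-19/8−5/16·38/59=-152/59
back: M1=12/5−1/5·-152/59=172/59
M: M0=0, M1=172/59, M2=-152/59, M3=38/59, M4=0
seg 0: a=5, c=M0/2=0, d=(M1−M0)/(6·3)=86/531, b=Δ0−h0·(2M0+M1)/6=-204/59
seg 1: a=-1, c=M1/2=86/59, d=(M2−M1)/(6·2)=-27/59, b=Δ1−h1·(2M1+M2)/6=54/59
seg 2: a=3, c=M2/2=-76/59, d=(M3−M2)/(6·3)=95/531, b=Δ2−h2·(2M2+M3)/6=74/59
seg 3: a=0, c=M3/2=19/59, d=(M4−M3)/(6·3)=-19/531, b=Δ3−h3·(2M3+M4)/6=-97/59
t_q=4 → seg 1, τ=1; S=-1+54/59·τ+86/59·τ²+-27/59·τ³=54/59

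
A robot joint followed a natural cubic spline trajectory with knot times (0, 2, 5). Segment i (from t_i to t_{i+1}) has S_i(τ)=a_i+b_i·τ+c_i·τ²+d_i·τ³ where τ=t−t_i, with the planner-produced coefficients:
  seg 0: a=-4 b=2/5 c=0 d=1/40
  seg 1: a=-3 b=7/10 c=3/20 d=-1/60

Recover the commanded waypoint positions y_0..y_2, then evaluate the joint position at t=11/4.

y_0=-4 y_1=-3 y_2=0
S(11/4) = -3069/1280

y_0 = S_0(0) = a_0 = -4
y_1 = S_1(0) = a_1 = -3
y_2 = S_1(3) = 0
t_q=11/4 is in segment 1 (τ=3/4); S_1(τ)=-3069/1280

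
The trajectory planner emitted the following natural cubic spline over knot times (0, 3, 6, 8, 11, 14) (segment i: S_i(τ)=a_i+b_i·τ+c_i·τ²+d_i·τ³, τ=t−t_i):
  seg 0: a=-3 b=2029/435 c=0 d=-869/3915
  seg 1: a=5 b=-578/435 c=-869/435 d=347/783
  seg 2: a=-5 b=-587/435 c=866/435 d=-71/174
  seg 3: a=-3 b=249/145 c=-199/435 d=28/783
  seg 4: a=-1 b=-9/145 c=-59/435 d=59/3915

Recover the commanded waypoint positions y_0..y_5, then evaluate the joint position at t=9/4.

y_0 = S_0(0) = a_0 = -3
y_1 = S_1(0) = a_1 = 5
y_2 = S_2(0) = a_2 = -5
y_3 = S_3(0) = a_3 = -3
y_4 = S_4(0) = a_4 = -1
y_5 = S_4(3) = -2
t_q=9/4 is in segment 0 (τ=9/4); S_0(τ)=46089/9280

y_0=-3 y_1=5 y_2=-5 y_3=-3 y_4=-1 y_5=-2
S(9/4) = 46089/9280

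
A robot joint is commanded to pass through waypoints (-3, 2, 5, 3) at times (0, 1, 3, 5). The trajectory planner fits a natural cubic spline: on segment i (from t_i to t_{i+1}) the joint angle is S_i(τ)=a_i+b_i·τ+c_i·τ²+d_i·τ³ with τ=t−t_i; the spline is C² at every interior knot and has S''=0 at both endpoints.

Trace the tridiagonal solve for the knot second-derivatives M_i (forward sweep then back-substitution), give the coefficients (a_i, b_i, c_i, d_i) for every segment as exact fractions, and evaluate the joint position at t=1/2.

Δ: Δ0=5, Δ1=3/2, Δ2=-1
row 1: diag=6, rhs=-21; c'=1/3, d'=-7/2
row 2: denom=8−2·1/3=22/3; d'=(-15−2·-7/2)/(22/3)=-12/11
back: M2=-12/11
back: M1=-7/2−1/3·-12/11=-69/22
M: M0=0, M1=-69/22, M2=-12/11, M3=0
seg 0: a=-3, c=M0/2=0, d=(M1−M0)/(6·1)=-23/44, b=Δ0−h0·(2M0+M1)/6=243/44
seg 1: a=2, c=M1/2=-69/44, d=(M2−M1)/(6·2)=15/88, b=Δ1−h1·(2M1+M2)/6=87/22
seg 2: a=5, c=M2/2=-6/11, d=(M3−M2)/(6·2)=1/11, b=Δ2−h2·(2M2+M3)/6=-3/11
t_q=1/2 → seg 0, τ=1/2; S=-3+243/44·τ+0·τ²+-23/44·τ³=-107/352

  seg 0: a=-3 b=243/44 c=0 d=-23/44
  seg 1: a=2 b=87/22 c=-69/44 d=15/88
  seg 2: a=5 b=-3/11 c=-6/11 d=1/11
S(1/2) = -107/352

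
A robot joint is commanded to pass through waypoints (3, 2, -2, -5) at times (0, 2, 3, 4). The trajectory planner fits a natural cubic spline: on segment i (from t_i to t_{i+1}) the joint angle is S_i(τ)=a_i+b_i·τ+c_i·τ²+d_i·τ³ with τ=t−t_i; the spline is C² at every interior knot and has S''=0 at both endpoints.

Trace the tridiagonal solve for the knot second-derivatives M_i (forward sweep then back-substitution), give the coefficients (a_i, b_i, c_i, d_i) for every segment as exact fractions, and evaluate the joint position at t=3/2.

Δ: Δ0=-1/2, Δ1=-4, Δ2=-3
row 1: diag=6, rhs=-21; c'=1/6, d'=-7/2
row 2: denom=4−1·1/6=23/6; d'=(6−1·-7/2)/(23/6)=57/23
back: M2=57/23
back: M1=-7/2−1/6·57/23=-90/23
M: M0=0, M1=-90/23, M2=57/23, M3=0
seg 0: a=3, c=M0/2=0, d=(M1−M0)/(6·2)=-15/46, b=Δ0−h0·(2M0+M1)/6=37/46
seg 1: a=2, c=M1/2=-45/23, d=(M2−M1)/(6·1)=49/46, b=Δ1−h1·(2M1+M2)/6=-143/46
seg 2: a=-2, c=M2/2=57/46, d=(M3−M2)/(6·1)=-19/46, b=Δ2−h2·(2M2+M3)/6=-88/23
t_q=3/2 → seg 0, τ=3/2; S=3+37/46·τ+0·τ²+-15/46·τ³=1143/368

  seg 0: a=3 b=37/46 c=0 d=-15/46
  seg 1: a=2 b=-143/46 c=-45/23 d=49/46
  seg 2: a=-2 b=-88/23 c=57/46 d=-19/46
S(3/2) = 1143/368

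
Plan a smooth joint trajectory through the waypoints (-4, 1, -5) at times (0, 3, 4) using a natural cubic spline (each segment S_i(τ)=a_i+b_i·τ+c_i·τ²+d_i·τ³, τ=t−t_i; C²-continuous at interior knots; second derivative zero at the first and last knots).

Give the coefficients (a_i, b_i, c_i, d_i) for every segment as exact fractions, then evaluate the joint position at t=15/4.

  seg 0: a=-4 b=109/24 c=0 d=-23/72
  seg 1: a=1 b=-49/12 c=-23/8 d=23/24
S(15/4) = -1677/512

Δ: Δ0=5/3, Δ1=-6
row 1: diag=8, rhs=-46; c'=1/8, d'=-23/4
back: M1=-23/4
M: M0=0, M1=-23/4, M2=0
seg 0: a=-4, c=M0/2=0, d=(M1−M0)/(6·3)=-23/72, b=Δ0−h0·(2M0+M1)/6=109/24
seg 1: a=1, c=M1/2=-23/8, d=(M2−M1)/(6·1)=23/24, b=Δ1−h1·(2M1+M2)/6=-49/12
t_q=15/4 → seg 1, τ=3/4; S=1+-49/12·τ+-23/8·τ²+23/24·τ³=-1677/512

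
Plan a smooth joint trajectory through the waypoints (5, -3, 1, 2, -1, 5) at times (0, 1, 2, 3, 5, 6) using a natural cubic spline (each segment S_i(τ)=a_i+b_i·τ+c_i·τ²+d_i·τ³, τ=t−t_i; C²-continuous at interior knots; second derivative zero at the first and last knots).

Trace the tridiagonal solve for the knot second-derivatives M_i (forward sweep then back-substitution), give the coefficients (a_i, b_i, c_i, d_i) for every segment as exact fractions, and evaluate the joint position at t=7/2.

  seg 0: a=5 b=-863/76 c=0 d=255/76
  seg 1: a=-3 b=-49/38 c=765/76 d=-363/76
  seg 2: a=1 b=343/76 c=-81/19 d=3/4
  seg 3: a=2 b=-67/38 c=-153/76 d=163/152
  seg 4: a=-1 b=58/19 c=84/19 d=-28/19
S(7/2) = 911/1216

Δ: Δ0=-8, Δ1=4, Δ2=1, Δ3=-3/2, Δ4=6
row 1: diag=4, rhs=72; c'=1/4, d'=18
row 2: denom=4−1·1/4=15/4; d'=(-18−1·18)/(15/4)=-48/5
row 3: denom=6−1·4/15=86/15; d'=(-15−1·-48/5)/(86/15)=-81/86
row 4: denom=6−2·15/43=228/43; d'=(45−2·-81/86)/(228/43)=168/19
back: M4=168/19
back: M3=-81/86−15/43·168/19=-153/38
back: M2=-48/5−4/15·-153/38=-162/19
back: M1=18−1/4·-162/19=765/38
M: M0=0, M1=765/38, M2=-162/19, M3=-153/38, M4=168/19, M5=0
seg 0: a=5, c=M0/2=0, d=(M1−M0)/(6·1)=255/76, b=Δ0−h0·(2M0+M1)/6=-863/76
seg 1: a=-3, c=M1/2=765/76, d=(M2−M1)/(6·1)=-363/76, b=Δ1−h1·(2M1+M2)/6=-49/38
seg 2: a=1, c=M2/2=-81/19, d=(M3−M2)/(6·1)=3/4, b=Δ2−h2·(2M2+M3)/6=343/76
seg 3: a=2, c=M3/2=-153/76, d=(M4−M3)/(6·2)=163/152, b=Δ3−h3·(2M3+M4)/6=-67/38
seg 4: a=-1, c=M4/2=84/19, d=(M5−M4)/(6·1)=-28/19, b=Δ4−h4·(2M4+M5)/6=58/19
t_q=7/2 → seg 3, τ=1/2; S=2+-67/38·τ+-153/76·τ²+163/152·τ³=911/1216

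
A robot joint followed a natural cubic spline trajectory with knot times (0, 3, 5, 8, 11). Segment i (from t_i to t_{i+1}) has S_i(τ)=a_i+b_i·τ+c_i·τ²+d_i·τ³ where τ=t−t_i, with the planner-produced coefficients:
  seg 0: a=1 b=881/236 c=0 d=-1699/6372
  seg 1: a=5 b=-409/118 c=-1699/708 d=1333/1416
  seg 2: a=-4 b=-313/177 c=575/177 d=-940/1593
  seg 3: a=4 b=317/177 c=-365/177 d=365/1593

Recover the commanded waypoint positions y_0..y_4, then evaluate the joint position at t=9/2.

y_0=1 y_1=5 y_2=-4 y_3=4 y_4=-3
S(9/2) = -9143/3776

y_0 = S_0(0) = a_0 = 1
y_1 = S_1(0) = a_1 = 5
y_2 = S_2(0) = a_2 = -4
y_3 = S_3(0) = a_3 = 4
y_4 = S_3(3) = -3
t_q=9/2 is in segment 1 (τ=3/2); S_1(τ)=-9143/3776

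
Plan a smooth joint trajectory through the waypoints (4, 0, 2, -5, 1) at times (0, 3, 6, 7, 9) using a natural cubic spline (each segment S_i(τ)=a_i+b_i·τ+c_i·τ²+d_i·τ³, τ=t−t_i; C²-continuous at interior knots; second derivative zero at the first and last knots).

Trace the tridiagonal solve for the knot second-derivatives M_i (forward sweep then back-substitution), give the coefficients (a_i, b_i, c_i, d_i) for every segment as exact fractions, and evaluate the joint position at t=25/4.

Δ: Δ0=-4/3, Δ1=2/3, Δ2=-7, Δ3=3
row 1: diag=12, rhs=12; c'=1/4, d'=1
row 2: denom=8−3·1/4=29/4; d'=(-46−3·1)/(29/4)=-196/29
row 3: denom=6−1·4/29=170/29; d'=(60−1·-196/29)/(170/29)=968/85
back: M3=968/85
back: M2=-196/29−4/29·968/85=-708/85
back: M1=1−1/4·-708/85=262/85
M: M0=0, M1=262/85, M2=-708/85, M3=968/85, M4=0
seg 0: a=4, c=M0/2=0, d=(M1−M0)/(6·3)=131/765, b=Δ0−h0·(2M0+M1)/6=-733/255
seg 1: a=0, c=M1/2=131/85, d=(M2−M1)/(6·3)=-97/153, b=Δ1−h1·(2M1+M2)/6=446/255
seg 2: a=2, c=M2/2=-354/85, d=(M3−M2)/(6·1)=838/255, b=Δ2−h2·(2M2+M3)/6=-1561/255
seg 3: a=-5, c=M3/2=484/85, d=(M4−M3)/(6·2)=-242/255, b=Δ3−h3·(2M3+M4)/6=-1171/255
t_q=25/4 → seg 2, τ=1/4; S=2+-1561/255·τ+-354/85·τ²+838/255·τ³=709/2720

  seg 0: a=4 b=-733/255 c=0 d=131/765
  seg 1: a=0 b=446/255 c=131/85 d=-97/153
  seg 2: a=2 b=-1561/255 c=-354/85 d=838/255
  seg 3: a=-5 b=-1171/255 c=484/85 d=-242/255
S(25/4) = 709/2720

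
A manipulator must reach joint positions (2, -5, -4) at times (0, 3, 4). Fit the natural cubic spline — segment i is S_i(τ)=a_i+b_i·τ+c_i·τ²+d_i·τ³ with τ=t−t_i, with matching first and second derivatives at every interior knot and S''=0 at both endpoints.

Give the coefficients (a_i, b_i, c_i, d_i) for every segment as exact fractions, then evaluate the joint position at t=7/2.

Δ: Δ0=-7/3, Δ1=1
row 1: diag=8, rhs=20; c'=1/8, d'=5/2
back: M1=5/2
M: M0=0, M1=5/2, M2=0
seg 0: a=2, c=M0/2=0, d=(M1−M0)/(6·3)=5/36, b=Δ0−h0·(2M0+M1)/6=-43/12
seg 1: a=-5, c=M1/2=5/4, d=(M2−M1)/(6·1)=-5/12, b=Δ1−h1·(2M1+M2)/6=1/6
t_q=7/2 → seg 1, τ=1/2; S=-5+1/6·τ+5/4·τ²+-5/12·τ³=-149/32

  seg 0: a=2 b=-43/12 c=0 d=5/36
  seg 1: a=-5 b=1/6 c=5/4 d=-5/12
S(7/2) = -149/32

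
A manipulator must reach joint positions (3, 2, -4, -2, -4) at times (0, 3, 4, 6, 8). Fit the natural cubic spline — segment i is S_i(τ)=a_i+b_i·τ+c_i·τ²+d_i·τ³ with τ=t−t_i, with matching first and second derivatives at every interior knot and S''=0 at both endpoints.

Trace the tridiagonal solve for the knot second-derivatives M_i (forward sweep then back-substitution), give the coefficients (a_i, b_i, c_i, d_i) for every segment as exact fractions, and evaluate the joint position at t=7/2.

  seg 0: a=3 b=305/129 c=0 d=-116/387
  seg 1: a=2 b=-739/129 c=-116/43 d=313/129
  seg 2: a=-4 b=-496/129 c=197/43 d=-557/516
  seg 3: a=-2 b=197/129 c=-163/86 d=163/516
S(7/2) = -425/344

Δ: Δ0=-1/3, Δ1=-6, Δ2=1, Δ3=-1
row 1: diag=8, rhs=-34; c'=1/8, d'=-17/4
row 2: denom=6−1·1/8=47/8; d'=(42−1·-17/4)/(47/8)=370/47
row 3: denom=8−2·16/47=344/47; d'=(-12−2·370/47)/(344/47)=-163/43
back: M3=-163/43
back: M2=370/47−16/47·-163/43=394/43
back: M1=-17/4−1/8·394/43=-232/43
M: M0=0, M1=-232/43, M2=394/43, M3=-163/43, M4=0
seg 0: a=3, c=M0/2=0, d=(M1−M0)/(6·3)=-116/387, b=Δ0−h0·(2M0+M1)/6=305/129
seg 1: a=2, c=M1/2=-116/43, d=(M2−M1)/(6·1)=313/129, b=Δ1−h1·(2M1+M2)/6=-739/129
seg 2: a=-4, c=M2/2=197/43, d=(M3−M2)/(6·2)=-557/516, b=Δ2−h2·(2M2+M3)/6=-496/129
seg 3: a=-2, c=M3/2=-163/86, d=(M4−M3)/(6·2)=163/516, b=Δ3−h3·(2M3+M4)/6=197/129
t_q=7/2 → seg 1, τ=1/2; S=2+-739/129·τ+-116/43·τ²+313/129·τ³=-425/344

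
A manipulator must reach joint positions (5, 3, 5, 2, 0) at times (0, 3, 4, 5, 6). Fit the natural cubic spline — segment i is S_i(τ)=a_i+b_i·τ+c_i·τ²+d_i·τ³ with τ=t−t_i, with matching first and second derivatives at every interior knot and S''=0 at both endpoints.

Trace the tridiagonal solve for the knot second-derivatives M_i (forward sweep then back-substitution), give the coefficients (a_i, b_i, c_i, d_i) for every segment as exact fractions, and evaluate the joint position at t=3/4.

  seg 0: a=5 b=-781/348 c=0 d=61/348
  seg 1: a=3 b=433/174 c=183/116 d=-719/348
  seg 2: a=5 b=-193/348 c=-134/29 d=757/348
  seg 3: a=2 b=-569/174 c=221/116 d=-221/348
S(3/4) = 25173/7424

Δ: Δ0=-2/3, Δ1=2, Δ2=-3, Δ3=-2
row 1: diag=8, rhs=16; c'=1/8, d'=2
row 2: denom=4−1·1/8=31/8; d'=(-30−1·2)/(31/8)=-256/31
row 3: denom=4−1·8/31=116/31; d'=(6−1·-256/31)/(116/31)=221/58
back: M3=221/58
back: M2=-256/31−8/31·221/58=-268/29
back: M1=2−1/8·-268/29=183/58
M: M0=0, M1=183/58, M2=-268/29, M3=221/58, M4=0
seg 0: a=5, c=M0/2=0, d=(M1−M0)/(6·3)=61/348, b=Δ0−h0·(2M0+M1)/6=-781/348
seg 1: a=3, c=M1/2=183/116, d=(M2−M1)/(6·1)=-719/348, b=Δ1−h1·(2M1+M2)/6=433/174
seg 2: a=5, c=M2/2=-134/29, d=(M3−M2)/(6·1)=757/348, b=Δ2−h2·(2M2+M3)/6=-193/348
seg 3: a=2, c=M3/2=221/116, d=(M4−M3)/(6·1)=-221/348, b=Δ3−h3·(2M3+M4)/6=-569/174
t_q=3/4 → seg 0, τ=3/4; S=5+-781/348·τ+0·τ²+61/348·τ³=25173/7424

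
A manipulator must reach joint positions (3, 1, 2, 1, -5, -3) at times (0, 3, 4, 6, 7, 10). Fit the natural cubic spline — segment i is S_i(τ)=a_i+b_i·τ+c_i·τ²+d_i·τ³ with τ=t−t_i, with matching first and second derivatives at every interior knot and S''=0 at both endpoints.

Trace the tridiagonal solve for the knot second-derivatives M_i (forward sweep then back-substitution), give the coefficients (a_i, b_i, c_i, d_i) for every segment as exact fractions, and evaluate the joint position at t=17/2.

  seg 0: a=3 b=-4919/3906 c=0 d=2315/35154
  seg 1: a=1 b=1013/1953 c=2315/3906 d=-145/1302
  seg 2: a=2 b=5351/3906 c=505/1953 d=-37/62
  seg 3: a=1 b=-18581/3906 c=-6488/1953 d=2707/1302
  seg 4: a=-5 b=-10085/1953 c=11387/3906 d=-11387/35154
S(17/2) = -25275/3472

Δ: Δ0=-2/3, Δ1=1, Δ2=-1/2, Δ3=-6, Δ4=2/3
row 1: diag=8, rhs=10; c'=1/8, d'=5/4
row 2: denom=6−1·1/8=47/8; d'=(-9−1·5/4)/(47/8)=-82/47
row 3: denom=6−2·16/47=250/47; d'=(-33−2·-82/47)/(250/47)=-1387/250
row 4: denom=8−1·47/250=1953/250; d'=(40−1·-1387/250)/(1953/250)=11387/1953
back: M4=11387/1953
back: M3=-1387/250−47/250·11387/1953=-12976/1953
back: M2=-82/47−16/47·-12976/1953=1010/1953
back: M1=5/4−1/8·1010/1953=2315/1953
M: M0=0, M1=2315/1953, M2=1010/1953, M3=-12976/1953, M4=11387/1953, M5=0
seg 0: a=3, c=M0/2=0, d=(M1−M0)/(6·3)=2315/35154, b=Δ0−h0·(2M0+M1)/6=-4919/3906
seg 1: a=1, c=M1/2=2315/3906, d=(M2−M1)/(6·1)=-145/1302, b=Δ1−h1·(2M1+M2)/6=1013/1953
seg 2: a=2, c=M2/2=505/1953, d=(M3−M2)/(6·2)=-37/62, b=Δ2−h2·(2M2+M3)/6=5351/3906
seg 3: a=1, c=M3/2=-6488/1953, d=(M4−M3)/(6·1)=2707/1302, b=Δ3−h3·(2M3+M4)/6=-18581/3906
seg 4: a=-5, c=M4/2=11387/3906, d=(M5−M4)/(6·3)=-11387/35154, b=Δ4−h4·(2M4+M5)/6=-10085/1953
t_q=17/2 → seg 4, τ=3/2; S=-5+-10085/1953·τ+11387/3906·τ²+-11387/35154·τ³=-25275/3472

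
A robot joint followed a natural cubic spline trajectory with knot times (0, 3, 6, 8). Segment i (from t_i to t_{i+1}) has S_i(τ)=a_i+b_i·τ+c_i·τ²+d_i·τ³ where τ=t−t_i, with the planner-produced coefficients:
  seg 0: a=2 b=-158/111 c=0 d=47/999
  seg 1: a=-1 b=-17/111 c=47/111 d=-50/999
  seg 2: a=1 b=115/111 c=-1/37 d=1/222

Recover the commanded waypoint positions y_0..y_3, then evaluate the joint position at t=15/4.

y_0 = S_0(0) = a_0 = 2
y_1 = S_1(0) = a_1 = -1
y_2 = S_2(0) = a_2 = 1
y_3 = S_2(2) = 3
t_q=15/4 is in segment 1 (τ=3/4); S_1(τ)=-1063/1184

y_0=2 y_1=-1 y_2=1 y_3=3
S(15/4) = -1063/1184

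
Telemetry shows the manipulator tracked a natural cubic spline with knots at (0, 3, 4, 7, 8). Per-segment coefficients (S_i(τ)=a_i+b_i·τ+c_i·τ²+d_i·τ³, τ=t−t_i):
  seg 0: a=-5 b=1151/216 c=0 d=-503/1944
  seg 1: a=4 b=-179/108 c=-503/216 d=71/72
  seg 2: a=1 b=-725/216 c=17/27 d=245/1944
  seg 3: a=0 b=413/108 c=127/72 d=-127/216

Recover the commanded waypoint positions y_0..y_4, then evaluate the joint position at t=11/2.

y_0 = S_0(0) = a_0 = -5
y_1 = S_1(0) = a_1 = 4
y_2 = S_2(0) = a_2 = 1
y_3 = S_3(0) = a_3 = 0
y_4 = S_3(1) = 5
t_q=11/2 is in segment 2 (τ=3/2); S_2(τ)=-421/192

y_0=-5 y_1=4 y_2=1 y_3=0 y_4=5
S(11/2) = -421/192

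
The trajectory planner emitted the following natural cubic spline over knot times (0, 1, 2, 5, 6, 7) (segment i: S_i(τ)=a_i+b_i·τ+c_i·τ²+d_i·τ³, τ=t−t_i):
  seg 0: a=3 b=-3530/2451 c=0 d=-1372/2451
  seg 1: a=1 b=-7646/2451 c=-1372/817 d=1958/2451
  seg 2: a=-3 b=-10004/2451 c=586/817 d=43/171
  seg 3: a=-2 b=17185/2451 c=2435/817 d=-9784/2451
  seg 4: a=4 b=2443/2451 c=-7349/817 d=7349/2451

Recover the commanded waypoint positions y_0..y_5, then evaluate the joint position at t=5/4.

y_0 = S_0(0) = a_0 = 3
y_1 = S_1(0) = a_1 = 1
y_2 = S_2(0) = a_2 = -3
y_3 = S_3(0) = a_3 = -2
y_4 = S_4(0) = a_4 = 4
y_5 = S_4(1) = -1
t_q=5/4 is in segment 1 (τ=1/4); S_1(τ)=3337/26144

y_0=3 y_1=1 y_2=-3 y_3=-2 y_4=4 y_5=-1
S(5/4) = 3337/26144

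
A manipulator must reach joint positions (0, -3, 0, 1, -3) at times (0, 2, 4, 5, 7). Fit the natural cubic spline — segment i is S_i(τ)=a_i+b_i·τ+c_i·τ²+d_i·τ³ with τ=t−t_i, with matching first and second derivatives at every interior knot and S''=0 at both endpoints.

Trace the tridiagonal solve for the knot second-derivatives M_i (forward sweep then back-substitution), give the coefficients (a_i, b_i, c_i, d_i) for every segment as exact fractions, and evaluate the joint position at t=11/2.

  seg 0: a=0 b=-297/128 c=0 d=105/512
  seg 1: a=-3 b=9/64 c=315/256 d=-141/512
  seg 2: a=0 b=225/128 c=-27/64 d=-43/128
  seg 3: a=1 b=-3/32 c=-183/128 d=61/256
S(11/2) = 1281/2048

Δ: Δ0=-3/2, Δ1=3/2, Δ2=1, Δ3=-2
row 1: diag=8, rhs=18; c'=1/4, d'=9/4
row 2: denom=6−2·1/4=11/2; d'=(-3−2·9/4)/(11/2)=-15/11
row 3: denom=6−1·2/11=64/11; d'=(-18−1·-15/11)/(64/11)=-183/64
back: M3=-183/64
back: M2=-15/11−2/11·-183/64=-27/32
back: M1=9/4−1/4·-27/32=315/128
M: M0=0, M1=315/128, M2=-27/32, M3=-183/64, M4=0
seg 0: a=0, c=M0/2=0, d=(M1−M0)/(6·2)=105/512, b=Δ0−h0·(2M0+M1)/6=-297/128
seg 1: a=-3, c=M1/2=315/256, d=(M2−M1)/(6·2)=-141/512, b=Δ1−h1·(2M1+M2)/6=9/64
seg 2: a=0, c=M2/2=-27/64, d=(M3−M2)/(6·1)=-43/128, b=Δ2−h2·(2M2+M3)/6=225/128
seg 3: a=1, c=M3/2=-183/128, d=(M4−M3)/(6·2)=61/256, b=Δ3−h3·(2M3+M4)/6=-3/32
t_q=11/2 → seg 3, τ=1/2; S=1+-3/32·τ+-183/128·τ²+61/256·τ³=1281/2048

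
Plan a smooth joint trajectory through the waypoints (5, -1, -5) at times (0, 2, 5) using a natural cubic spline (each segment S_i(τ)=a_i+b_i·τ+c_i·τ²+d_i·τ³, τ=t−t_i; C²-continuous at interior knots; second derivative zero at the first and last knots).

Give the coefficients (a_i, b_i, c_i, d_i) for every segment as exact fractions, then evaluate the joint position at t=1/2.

  seg 0: a=5 b=-10/3 c=0 d=1/12
  seg 1: a=-1 b=-7/3 c=1/2 d=-1/18
S(1/2) = 107/32

Δ: Δ0=-3, Δ1=-4/3
row 1: diag=10, rhs=10; c'=3/10, d'=1
back: M1=1
M: M0=0, M1=1, M2=0
seg 0: a=5, c=M0/2=0, d=(M1−M0)/(6·2)=1/12, b=Δ0−h0·(2M0+M1)/6=-10/3
seg 1: a=-1, c=M1/2=1/2, d=(M2−M1)/(6·3)=-1/18, b=Δ1−h1·(2M1+M2)/6=-7/3
t_q=1/2 → seg 0, τ=1/2; S=5+-10/3·τ+0·τ²+1/12·τ³=107/32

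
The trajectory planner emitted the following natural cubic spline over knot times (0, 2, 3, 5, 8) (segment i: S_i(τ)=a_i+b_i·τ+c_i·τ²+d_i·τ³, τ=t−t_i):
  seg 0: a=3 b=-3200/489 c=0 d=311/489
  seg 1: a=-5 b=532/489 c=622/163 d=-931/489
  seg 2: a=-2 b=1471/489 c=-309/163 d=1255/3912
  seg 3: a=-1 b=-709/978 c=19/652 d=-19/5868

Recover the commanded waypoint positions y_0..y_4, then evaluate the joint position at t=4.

y_0=3 y_1=-5 y_2=-2 y_3=-1 y_4=-3
S(4) = -739/1304

y_0 = S_0(0) = a_0 = 3
y_1 = S_1(0) = a_1 = -5
y_2 = S_2(0) = a_2 = -2
y_3 = S_3(0) = a_3 = -1
y_4 = S_3(3) = -3
t_q=4 is in segment 2 (τ=1); S_2(τ)=-739/1304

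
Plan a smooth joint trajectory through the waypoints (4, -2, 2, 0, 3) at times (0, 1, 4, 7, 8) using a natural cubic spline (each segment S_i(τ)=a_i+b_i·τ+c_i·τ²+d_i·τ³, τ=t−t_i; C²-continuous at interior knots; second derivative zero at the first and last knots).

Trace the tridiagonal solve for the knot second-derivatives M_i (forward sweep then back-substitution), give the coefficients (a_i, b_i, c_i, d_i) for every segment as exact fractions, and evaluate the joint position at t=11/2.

  seg 0: a=4 b=-4463/624 c=0 d=719/624
  seg 1: a=-2 b=-1153/312 c=719/208 d=-1111/1872
  seg 2: a=2 b=49/48 c=-49/26 d=275/624
  seg 3: a=0 b=503/312 c=433/208 d=-433/624
S(11/2) = 1295/1664

Δ: Δ0=-6, Δ1=4/3, Δ2=-2/3, Δ3=3
row 1: diag=8, rhs=44; c'=3/8, d'=11/2
row 2: denom=12−3·3/8=87/8; d'=(-12−3·11/2)/(87/8)=-76/29
row 3: denom=8−3·8/29=208/29; d'=(22−3·-76/29)/(208/29)=433/104
back: M3=433/104
back: M2=-76/29−8/29·433/104=-49/13
back: M1=11/2−3/8·-49/13=719/104
M: M0=0, M1=719/104, M2=-49/13, M3=433/104, M4=0
seg 0: a=4, c=M0/2=0, d=(M1−M0)/(6·1)=719/624, b=Δ0−h0·(2M0+M1)/6=-4463/624
seg 1: a=-2, c=M1/2=719/208, d=(M2−M1)/(6·3)=-1111/1872, b=Δ1−h1·(2M1+M2)/6=-1153/312
seg 2: a=2, c=M2/2=-49/26, d=(M3−M2)/(6·3)=275/624, b=Δ2−h2·(2M2+M3)/6=49/48
seg 3: a=0, c=M3/2=433/208, d=(M4−M3)/(6·1)=-433/624, b=Δ3−h3·(2M3+M4)/6=503/312
t_q=11/2 → seg 2, τ=3/2; S=2+49/48·τ+-49/26·τ²+275/624·τ³=1295/1664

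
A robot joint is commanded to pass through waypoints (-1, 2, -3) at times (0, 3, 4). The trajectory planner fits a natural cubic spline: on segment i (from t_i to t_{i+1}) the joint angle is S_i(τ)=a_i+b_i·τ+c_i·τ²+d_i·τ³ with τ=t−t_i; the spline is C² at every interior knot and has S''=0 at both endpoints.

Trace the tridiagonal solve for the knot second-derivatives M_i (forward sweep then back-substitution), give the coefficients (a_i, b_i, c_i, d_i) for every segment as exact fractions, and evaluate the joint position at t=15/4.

Δ: Δ0=1, Δ1=-5
row 1: diag=8, rhs=-36; c'=1/8, d'=-9/2
back: M1=-9/2
M: M0=0, M1=-9/2, M2=0
seg 0: a=-1, c=M0/2=0, d=(M1−M0)/(6·3)=-1/4, b=Δ0−h0·(2M0+M1)/6=13/4
seg 1: a=2, c=M1/2=-9/4, d=(M2−M1)/(6·1)=3/4, b=Δ1−h1·(2M1+M2)/6=-7/2
t_q=15/4 → seg 1, τ=3/4; S=2+-7/2·τ+-9/4·τ²+3/4·τ³=-403/256

  seg 0: a=-1 b=13/4 c=0 d=-1/4
  seg 1: a=2 b=-7/2 c=-9/4 d=3/4
S(15/4) = -403/256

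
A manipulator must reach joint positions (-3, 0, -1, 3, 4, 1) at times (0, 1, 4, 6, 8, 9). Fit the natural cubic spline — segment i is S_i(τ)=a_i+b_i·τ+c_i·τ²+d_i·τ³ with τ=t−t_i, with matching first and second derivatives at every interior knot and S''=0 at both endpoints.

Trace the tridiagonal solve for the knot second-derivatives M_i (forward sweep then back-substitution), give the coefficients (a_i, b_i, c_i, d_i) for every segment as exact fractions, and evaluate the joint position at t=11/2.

  seg 0: a=-3 b=7877/2199 c=0 d=-1280/2199
  seg 1: a=0 b=4037/2199 c=-1280/733 d=250/733
  seg 2: a=-1 b=1247/2199 c=970/733 d=-2669/8796
  seg 3: a=3 b=4880/2199 c=-729/1466 d=-3187/17592
  seg 4: a=4 b=-8549/4398 c=-4645/2932 d=4645/8796
S(11/2) = 42315/23456

Δ: Δ0=3, Δ1=-1/3, Δ2=2, Δ3=1/2, Δ4=-3
row 1: diag=8, rhs=-20; c'=3/8, d'=-5/2
row 2: denom=10−3·3/8=71/8; d'=(14−3·-5/2)/(71/8)=172/71
row 3: denom=8−2·16/71=536/71; d'=(-9−2·172/71)/(536/71)=-983/536
row 4: denom=6−2·71/268=733/134; d'=(-21−2·-983/536)/(733/134)=-4645/1466
back: M4=-4645/1466
back: M3=-983/536−71/268·-4645/1466=-729/733
back: M2=172/71−16/71·-729/733=1940/733
back: M1=-5/2−3/8·1940/733=-2560/733
M: M0=0, M1=-2560/733, M2=1940/733, M3=-729/733, M4=-4645/1466, M5=0
seg 0: a=-3, c=M0/2=0, d=(M1−M0)/(6·1)=-1280/2199, b=Δ0−h0·(2M0+M1)/6=7877/2199
seg 1: a=0, c=M1/2=-1280/733, d=(M2−M1)/(6·3)=250/733, b=Δ1−h1·(2M1+M2)/6=4037/2199
seg 2: a=-1, c=M2/2=970/733, d=(M3−M2)/(6·2)=-2669/8796, b=Δ2−h2·(2M2+M3)/6=1247/2199
seg 3: a=3, c=M3/2=-729/1466, d=(M4−M3)/(6·2)=-3187/17592, b=Δ3−h3·(2M3+M4)/6=4880/2199
seg 4: a=4, c=M4/2=-4645/2932, d=(M5−M4)/(6·1)=4645/8796, b=Δ4−h4·(2M4+M5)/6=-8549/4398
t_q=11/2 → seg 2, τ=3/2; S=-1+1247/2199·τ+970/733·τ²+-2669/8796·τ³=42315/23456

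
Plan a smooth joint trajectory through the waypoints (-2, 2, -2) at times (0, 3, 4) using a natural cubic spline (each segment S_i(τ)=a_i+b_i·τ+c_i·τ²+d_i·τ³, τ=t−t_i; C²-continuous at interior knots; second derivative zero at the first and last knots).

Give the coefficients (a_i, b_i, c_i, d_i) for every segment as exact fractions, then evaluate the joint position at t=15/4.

Δ: Δ0=4/3, Δ1=-4
row 1: diag=8, rhs=-32; c'=1/8, d'=-4
back: M1=-4
M: M0=0, M1=-4, M2=0
seg 0: a=-2, c=M0/2=0, d=(M1−M0)/(6·3)=-2/9, b=Δ0−h0·(2M0+M1)/6=10/3
seg 1: a=2, c=M1/2=-2, d=(M2−M1)/(6·1)=2/3, b=Δ1−h1·(2M1+M2)/6=-8/3
t_q=15/4 → seg 1, τ=3/4; S=2+-8/3·τ+-2·τ²+2/3·τ³=-27/32

  seg 0: a=-2 b=10/3 c=0 d=-2/9
  seg 1: a=2 b=-8/3 c=-2 d=2/3
S(15/4) = -27/32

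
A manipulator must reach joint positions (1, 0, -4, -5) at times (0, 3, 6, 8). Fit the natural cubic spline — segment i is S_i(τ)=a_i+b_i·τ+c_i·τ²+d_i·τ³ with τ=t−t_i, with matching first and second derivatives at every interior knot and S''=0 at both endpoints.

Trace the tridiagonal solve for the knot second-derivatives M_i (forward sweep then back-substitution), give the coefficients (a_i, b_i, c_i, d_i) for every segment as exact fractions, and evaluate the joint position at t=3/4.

Δ: Δ0=-1/3, Δ1=-4/3, Δ2=-1/2
row 1: diag=12, rhs=-6; c'=1/4, d'=-1/2
row 2: denom=10−3·1/4=37/4; d'=(5−3·-1/2)/(37/4)=26/37
back: M2=26/37
back: M1=-1/2−1/4·26/37=-25/37
M: M0=0, M1=-25/37, M2=26/37, M3=0
seg 0: a=1, c=M0/2=0, d=(M1−M0)/(6·3)=-25/666, b=Δ0−h0·(2M0+M1)/6=1/222
seg 1: a=0, c=M1/2=-25/74, d=(M2−M1)/(6·3)=17/222, b=Δ1−h1·(2M1+M2)/6=-112/111
seg 2: a=-4, c=M2/2=13/37, d=(M3−M2)/(6·2)=-13/222, b=Δ2−h2·(2M2+M3)/6=-215/222
t_q=3/4 → seg 0, τ=3/4; S=1+1/222·τ+0·τ²+-25/666·τ³=4677/4736

  seg 0: a=1 b=1/222 c=0 d=-25/666
  seg 1: a=0 b=-112/111 c=-25/74 d=17/222
  seg 2: a=-4 b=-215/222 c=13/37 d=-13/222
S(3/4) = 4677/4736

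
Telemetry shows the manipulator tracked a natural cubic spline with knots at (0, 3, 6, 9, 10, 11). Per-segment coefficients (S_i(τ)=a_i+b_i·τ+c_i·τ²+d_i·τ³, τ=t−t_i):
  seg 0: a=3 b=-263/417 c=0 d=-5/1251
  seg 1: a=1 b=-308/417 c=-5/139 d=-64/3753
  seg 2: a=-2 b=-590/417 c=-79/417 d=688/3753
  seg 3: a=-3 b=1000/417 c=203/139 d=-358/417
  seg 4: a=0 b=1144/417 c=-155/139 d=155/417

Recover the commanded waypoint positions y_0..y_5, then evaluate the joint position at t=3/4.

y_0=3 y_1=1 y_2=-2 y_3=-3 y_4=0 y_5=2
S(3/4) = 22465/8896

y_0 = S_0(0) = a_0 = 3
y_1 = S_1(0) = a_1 = 1
y_2 = S_2(0) = a_2 = -2
y_3 = S_3(0) = a_3 = -3
y_4 = S_4(0) = a_4 = 0
y_5 = S_4(1) = 2
t_q=3/4 is in segment 0 (τ=3/4); S_0(τ)=22465/8896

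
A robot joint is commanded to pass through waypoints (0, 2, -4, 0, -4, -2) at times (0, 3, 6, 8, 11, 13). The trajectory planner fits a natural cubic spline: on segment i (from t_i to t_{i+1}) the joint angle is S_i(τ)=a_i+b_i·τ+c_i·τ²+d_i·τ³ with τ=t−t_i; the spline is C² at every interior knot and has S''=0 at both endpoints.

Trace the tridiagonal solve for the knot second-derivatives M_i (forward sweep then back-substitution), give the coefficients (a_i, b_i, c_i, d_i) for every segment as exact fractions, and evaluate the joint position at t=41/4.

  seg 0: a=0 b=5792/3207 c=0 d=-406/3207
  seg 1: a=2 b=-5170/3207 c=-1218/1069 d=9718/28863
  seg 2: a=-4 b=2060/3207 c=6064/3207 d=-3887/6414
  seg 3: a=0 b=998/1069 c=-5597/3207 d=9521/28863
  seg 4: a=-4 b=-675/1069 c=1308/1069 d=-218/1069
S(41/4) = -203697/68416

Δ: Δ0=2/3, Δ1=-2, Δ2=2, Δ3=-4/3, Δ4=1
row 1: diag=12, rhs=-16; c'=1/4, d'=-4/3
row 2: denom=10−3·1/4=37/4; d'=(24−3·-4/3)/(37/4)=112/37
row 3: denom=10−2·8/37=354/37; d'=(-20−2·112/37)/(354/37)=-482/177
row 4: denom=10−3·37/118=1069/118; d'=(14−3·-482/177)/(1069/118)=2616/1069
back: M4=2616/1069
back: M3=-482/177−37/118·2616/1069=-11194/3207
back: M2=112/37−8/37·-11194/3207=12128/3207
back: M1=-4/3−1/4·12128/3207=-2436/1069
M: M0=0, M1=-2436/1069, M2=12128/3207, M3=-11194/3207, M4=2616/1069, M5=0
seg 0: a=0, c=M0/2=0, d=(M1−M0)/(6·3)=-406/3207, b=Δ0−h0·(2M0+M1)/6=5792/3207
seg 1: a=2, c=M1/2=-1218/1069, d=(M2−M1)/(6·3)=9718/28863, b=Δ1−h1·(2M1+M2)/6=-5170/3207
seg 2: a=-4, c=M2/2=6064/3207, d=(M3−M2)/(6·2)=-3887/6414, b=Δ2−h2·(2M2+M3)/6=2060/3207
seg 3: a=0, c=M3/2=-5597/3207, d=(M4−M3)/(6·3)=9521/28863, b=Δ3−h3·(2M3+M4)/6=998/1069
seg 4: a=-4, c=M4/2=1308/1069, d=(M5−M4)/(6·2)=-218/1069, b=Δ4−h4·(2M4+M5)/6=-675/1069
t_q=41/4 → seg 3, τ=9/4; S=0+998/1069·τ+-5597/3207·τ²+9521/28863·τ³=-203697/68416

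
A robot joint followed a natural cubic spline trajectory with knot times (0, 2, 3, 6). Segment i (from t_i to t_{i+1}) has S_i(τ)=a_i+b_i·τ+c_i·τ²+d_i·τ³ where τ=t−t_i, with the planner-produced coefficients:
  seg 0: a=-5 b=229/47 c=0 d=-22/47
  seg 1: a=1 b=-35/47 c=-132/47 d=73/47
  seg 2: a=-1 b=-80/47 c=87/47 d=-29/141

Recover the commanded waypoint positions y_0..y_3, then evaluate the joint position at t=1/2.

y_0 = S_0(0) = a_0 = -5
y_1 = S_1(0) = a_1 = 1
y_2 = S_2(0) = a_2 = -1
y_3 = S_2(3) = 5
t_q=1/2 is in segment 0 (τ=1/2); S_0(τ)=-493/188

y_0=-5 y_1=1 y_2=-1 y_3=5
S(1/2) = -493/188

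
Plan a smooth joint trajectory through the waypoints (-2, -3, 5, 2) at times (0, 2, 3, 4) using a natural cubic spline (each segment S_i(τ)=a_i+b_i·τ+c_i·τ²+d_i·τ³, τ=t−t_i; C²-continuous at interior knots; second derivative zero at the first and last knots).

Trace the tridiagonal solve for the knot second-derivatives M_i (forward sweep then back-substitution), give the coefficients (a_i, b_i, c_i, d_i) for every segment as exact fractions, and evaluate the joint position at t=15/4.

  seg 0: a=-2 b=-203/46 c=0 d=45/46
  seg 1: a=-3 b=337/46 c=135/23 d=-239/46
  seg 2: a=5 b=80/23 c=-447/46 d=149/46
S(15/4) = 10331/2944

Δ: Δ0=-1/2, Δ1=8, Δ2=-3
row 1: diag=6, rhs=51; c'=1/6, d'=17/2
row 2: denom=4−1·1/6=23/6; d'=(-66−1·17/2)/(23/6)=-447/23
back: M2=-447/23
back: M1=17/2−1/6·-447/23=270/23
M: M0=0, M1=270/23, M2=-447/23, M3=0
seg 0: a=-2, c=M0/2=0, d=(M1−M0)/(6·2)=45/46, b=Δ0−h0·(2M0+M1)/6=-203/46
seg 1: a=-3, c=M1/2=135/23, d=(M2−M1)/(6·1)=-239/46, b=Δ1−h1·(2M1+M2)/6=337/46
seg 2: a=5, c=M2/2=-447/46, d=(M3−M2)/(6·1)=149/46, b=Δ2−h2·(2M2+M3)/6=80/23
t_q=15/4 → seg 2, τ=3/4; S=5+80/23·τ+-447/46·τ²+149/46·τ³=10331/2944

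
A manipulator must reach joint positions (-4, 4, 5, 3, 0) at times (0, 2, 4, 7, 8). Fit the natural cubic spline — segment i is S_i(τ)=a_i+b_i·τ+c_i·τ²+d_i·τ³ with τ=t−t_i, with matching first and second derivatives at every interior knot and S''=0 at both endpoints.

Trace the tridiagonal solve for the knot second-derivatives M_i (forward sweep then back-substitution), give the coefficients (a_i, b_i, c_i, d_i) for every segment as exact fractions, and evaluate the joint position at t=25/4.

  seg 0: a=-4 b=7895/1608 c=0 d=-1463/6432
  seg 1: a=4 b=1753/804 c=-1463/1072 d=1687/6432
  seg 2: a=5 b=-211/1608 c=14/67 d=-623/4824
  seg 3: a=3 b=-1901/804 c=-511/536 d=511/1608
S(25/4) = 147217/34304

Δ: Δ0=4, Δ1=1/2, Δ2=-2/3, Δ3=-3
row 1: diag=8, rhs=-21; c'=1/4, d'=-21/8
row 2: denom=10−2·1/4=19/2; d'=(-7−2·-21/8)/(19/2)=-7/38
row 3: denom=8−3·6/19=134/19; d'=(-14−3·-7/38)/(134/19)=-511/268
back: M3=-511/268
back: M2=-7/38−6/19·-511/268=28/67
back: M1=-21/8−1/4·28/67=-1463/536
M: M0=0, M1=-1463/536, M2=28/67, M3=-511/268, M4=0
seg 0: a=-4, c=M0/2=0, d=(M1−M0)/(6·2)=-1463/6432, b=Δ0−h0·(2M0+M1)/6=7895/1608
seg 1: a=4, c=M1/2=-1463/1072, d=(M2−M1)/(6·2)=1687/6432, b=Δ1−h1·(2M1+M2)/6=1753/804
seg 2: a=5, c=M2/2=14/67, d=(M3−M2)/(6·3)=-623/4824, b=Δ2−h2·(2M2+M3)/6=-211/1608
seg 3: a=3, c=M3/2=-511/536, d=(M4−M3)/(6·1)=511/1608, b=Δ3−h3·(2M3+M4)/6=-1901/804
t_q=25/4 → seg 2, τ=9/4; S=5+-211/1608·τ+14/67·τ²+-623/4824·τ³=147217/34304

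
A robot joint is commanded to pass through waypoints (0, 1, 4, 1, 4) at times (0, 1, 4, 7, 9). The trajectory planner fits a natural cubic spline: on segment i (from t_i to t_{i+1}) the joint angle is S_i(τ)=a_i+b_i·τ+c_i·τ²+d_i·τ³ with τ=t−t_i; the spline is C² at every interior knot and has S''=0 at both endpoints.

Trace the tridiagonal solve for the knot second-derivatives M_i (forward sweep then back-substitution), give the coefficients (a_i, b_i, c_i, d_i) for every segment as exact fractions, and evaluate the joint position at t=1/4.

Δ: Δ0=1, Δ1=1, Δ2=-1, Δ3=3/2
row 1: diag=8, rhs=0; c'=3/8, d'=0
row 2: denom=12−3·3/8=87/8; d'=(-12−3·0)/(87/8)=-32/29
row 3: denom=10−3·8/29=266/29; d'=(15−3·-32/29)/(266/29)=531/266
back: M3=531/266
back: M2=-32/29−8/29·531/266=-220/133
back: M1=0−3/8·-220/133=165/266
M: M0=0, M1=165/266, M2=-220/133, M3=531/266, M4=0
seg 0: a=0, c=M0/2=0, d=(M1−M0)/(6·1)=55/532, b=Δ0−h0·(2M0+M1)/6=477/532
seg 1: a=1, c=M1/2=165/532, d=(M2−M1)/(6·3)=-605/4788, b=Δ1−h1·(2M1+M2)/6=321/266
seg 2: a=4, c=M2/2=-110/133, d=(M3−M2)/(6·3)=971/4788, b=Δ2−h2·(2M2+M3)/6=-183/532
seg 3: a=1, c=M3/2=531/532, d=(M4−M3)/(6·2)=-177/1064, b=Δ3−h3·(2M3+M4)/6=45/266
t_q=1/4 → seg 0, τ=1/4; S=0+477/532·τ+0·τ²+55/532·τ³=7687/34048

  seg 0: a=0 b=477/532 c=0 d=55/532
  seg 1: a=1 b=321/266 c=165/532 d=-605/4788
  seg 2: a=4 b=-183/532 c=-110/133 d=971/4788
  seg 3: a=1 b=45/266 c=531/532 d=-177/1064
S(1/4) = 7687/34048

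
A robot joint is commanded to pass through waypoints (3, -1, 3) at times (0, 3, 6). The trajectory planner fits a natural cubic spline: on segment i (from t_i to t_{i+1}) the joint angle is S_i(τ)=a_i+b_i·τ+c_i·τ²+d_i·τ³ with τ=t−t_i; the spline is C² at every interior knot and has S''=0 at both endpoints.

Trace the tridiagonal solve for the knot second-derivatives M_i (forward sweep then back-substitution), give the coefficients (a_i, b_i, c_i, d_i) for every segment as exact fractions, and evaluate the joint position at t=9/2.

Δ: Δ0=-4/3, Δ1=4/3
row 1: diag=12, rhs=16; c'=1/4, d'=4/3
back: M1=4/3
M: M0=0, M1=4/3, M2=0
seg 0: a=3, c=M0/2=0, d=(M1−M0)/(6·3)=2/27, b=Δ0−h0·(2M0+M1)/6=-2
seg 1: a=-1, c=M1/2=2/3, d=(M2−M1)/(6·3)=-2/27, b=Δ1−h1·(2M1+M2)/6=0
t_q=9/2 → seg 1, τ=3/2; S=-1+0·τ+2/3·τ²+-2/27·τ³=1/4

  seg 0: a=3 b=-2 c=0 d=2/27
  seg 1: a=-1 b=0 c=2/3 d=-2/27
S(9/2) = 1/4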